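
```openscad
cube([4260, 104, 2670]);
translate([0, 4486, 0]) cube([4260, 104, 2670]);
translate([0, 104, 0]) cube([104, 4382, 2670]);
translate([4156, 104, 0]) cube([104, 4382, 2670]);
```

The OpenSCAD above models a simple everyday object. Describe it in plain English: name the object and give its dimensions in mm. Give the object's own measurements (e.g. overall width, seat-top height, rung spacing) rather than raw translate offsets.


The wall frame of a small rectangular building: four walls, each 2670 mm tall and 104 mm thick, enclosing a footprint 4260 mm (x) by 4590 mm (y) outside-to-outside, with no floor or roof. The front and back walls (the −y and +y sides) span the full width; the two side walls fit between them.


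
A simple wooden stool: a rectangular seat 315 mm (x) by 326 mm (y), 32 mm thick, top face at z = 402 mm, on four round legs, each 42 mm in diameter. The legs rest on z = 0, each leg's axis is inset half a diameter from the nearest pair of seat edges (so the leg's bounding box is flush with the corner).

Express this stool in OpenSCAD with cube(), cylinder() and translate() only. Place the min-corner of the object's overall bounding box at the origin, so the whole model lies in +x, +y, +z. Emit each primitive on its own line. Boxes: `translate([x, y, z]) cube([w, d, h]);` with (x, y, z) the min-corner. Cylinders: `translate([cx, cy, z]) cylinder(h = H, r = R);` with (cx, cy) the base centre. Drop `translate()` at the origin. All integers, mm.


translate([0, 0, 370]) cube([315, 326, 32]);
translate([21, 21, 0]) cylinder(h = 370, r = 21);
translate([294, 21, 0]) cylinder(h = 370, r = 21);
translate([21, 305, 0]) cylinder(h = 370, r = 21);
translate([294, 305, 0]) cylinder(h = 370, r = 21);


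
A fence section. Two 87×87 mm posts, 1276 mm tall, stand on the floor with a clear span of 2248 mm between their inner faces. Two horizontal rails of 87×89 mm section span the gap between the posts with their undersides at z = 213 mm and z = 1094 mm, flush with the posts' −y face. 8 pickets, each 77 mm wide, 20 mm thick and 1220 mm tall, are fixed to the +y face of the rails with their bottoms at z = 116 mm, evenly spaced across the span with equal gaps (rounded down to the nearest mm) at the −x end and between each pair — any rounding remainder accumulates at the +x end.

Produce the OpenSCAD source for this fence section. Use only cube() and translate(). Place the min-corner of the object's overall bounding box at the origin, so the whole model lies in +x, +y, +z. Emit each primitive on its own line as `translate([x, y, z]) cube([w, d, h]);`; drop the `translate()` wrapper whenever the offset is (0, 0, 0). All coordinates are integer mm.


cube([87, 87, 1276]);
translate([2335, 0, 0]) cube([87, 87, 1276]);
translate([87, 0, 213]) cube([2248, 87, 89]);
translate([87, 0, 1094]) cube([2248, 87, 89]);
translate([268, 87, 116]) cube([77, 20, 1220]);
translate([526, 87, 116]) cube([77, 20, 1220]);
translate([784, 87, 116]) cube([77, 20, 1220]);
translate([1042, 87, 116]) cube([77, 20, 1220]);
translate([1300, 87, 116]) cube([77, 20, 1220]);
translate([1558, 87, 116]) cube([77, 20, 1220]);
translate([1816, 87, 116]) cube([77, 20, 1220]);
translate([2074, 87, 116]) cube([77, 20, 1220]);


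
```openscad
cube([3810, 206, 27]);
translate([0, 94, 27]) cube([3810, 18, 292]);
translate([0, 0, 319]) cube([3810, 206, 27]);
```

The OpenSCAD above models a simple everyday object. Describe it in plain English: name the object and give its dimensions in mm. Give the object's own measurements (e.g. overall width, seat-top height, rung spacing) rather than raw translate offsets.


An I-beam lying along x, 3810 mm long. Overall section height 346 mm. Two flanges 206 mm wide (y) and 27 mm thick, one on the floor and one at the top; a web 18 mm thick runs between them, centred on the flange width.


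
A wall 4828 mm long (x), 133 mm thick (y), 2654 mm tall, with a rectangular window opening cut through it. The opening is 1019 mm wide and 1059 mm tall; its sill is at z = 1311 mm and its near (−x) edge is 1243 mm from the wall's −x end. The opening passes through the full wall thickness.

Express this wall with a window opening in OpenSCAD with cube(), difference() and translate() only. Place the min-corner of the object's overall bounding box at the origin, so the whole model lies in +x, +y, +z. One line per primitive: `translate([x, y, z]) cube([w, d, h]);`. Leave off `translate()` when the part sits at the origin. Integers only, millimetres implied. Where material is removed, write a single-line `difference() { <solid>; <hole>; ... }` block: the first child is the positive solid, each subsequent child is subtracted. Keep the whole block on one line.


difference() { cube([4828, 133, 2654]); translate([1243, 0, 1311]) cube([1019, 133, 1059]); }


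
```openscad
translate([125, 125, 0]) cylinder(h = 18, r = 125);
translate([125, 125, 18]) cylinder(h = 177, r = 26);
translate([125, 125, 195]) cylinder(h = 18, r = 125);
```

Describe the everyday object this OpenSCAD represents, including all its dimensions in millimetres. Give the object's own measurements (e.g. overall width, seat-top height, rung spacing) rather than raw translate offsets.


A spool: two coaxial disc flanges of radius 125 mm and thickness 18 mm, joined by a core cylinder of radius 26 mm and height 177 mm. The lower flange rests on z = 0 and the three cylinders share a vertical axis.


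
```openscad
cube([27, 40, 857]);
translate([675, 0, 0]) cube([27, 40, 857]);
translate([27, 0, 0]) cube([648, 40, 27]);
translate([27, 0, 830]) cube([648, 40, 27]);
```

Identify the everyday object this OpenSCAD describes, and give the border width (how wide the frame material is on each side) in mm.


A picture frame. The border width is 27 mm.

Four thin pieces enclosing a rectangular opening — a picture frame. The two full-height stiles are 857 mm tall; the top rail sits at z = 830 and is 27 mm tall, so the border above the opening is 857 − 830 = 27 mm, matching the stile x-width.


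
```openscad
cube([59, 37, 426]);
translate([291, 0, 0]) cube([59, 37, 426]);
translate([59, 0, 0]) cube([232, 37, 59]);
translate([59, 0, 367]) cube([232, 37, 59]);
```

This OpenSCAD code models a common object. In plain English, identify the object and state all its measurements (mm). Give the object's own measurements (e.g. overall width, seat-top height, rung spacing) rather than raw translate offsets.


A rectangular picture frame lying in the x–z plane (depth along y). The opening is 232 mm wide (x) by 308 mm tall (z), surrounded by a border 59 mm wide on all four sides. The frame is 37 mm deep and is made of two full-height vertical stiles with two horizontal rails fitted between them.


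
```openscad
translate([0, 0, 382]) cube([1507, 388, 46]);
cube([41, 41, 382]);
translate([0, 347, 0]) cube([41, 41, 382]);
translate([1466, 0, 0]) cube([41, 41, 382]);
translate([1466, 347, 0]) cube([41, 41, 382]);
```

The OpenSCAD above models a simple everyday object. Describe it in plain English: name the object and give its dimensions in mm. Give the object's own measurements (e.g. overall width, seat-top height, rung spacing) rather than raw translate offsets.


A bench: a 1507×388 mm seat slab, 46 mm thick, top at z = 428 mm, on four 41×41 mm square legs flush with the seat corners and standing on z = 0.


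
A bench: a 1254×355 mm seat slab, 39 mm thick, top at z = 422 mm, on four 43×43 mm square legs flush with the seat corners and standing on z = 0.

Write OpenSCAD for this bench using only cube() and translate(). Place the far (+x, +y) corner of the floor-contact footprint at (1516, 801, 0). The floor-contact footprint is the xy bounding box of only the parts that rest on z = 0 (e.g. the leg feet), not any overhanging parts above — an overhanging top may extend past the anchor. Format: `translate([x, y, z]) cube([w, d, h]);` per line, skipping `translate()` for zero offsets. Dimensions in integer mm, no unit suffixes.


translate([262, 446, 383]) cube([1254, 355, 39]);
translate([262, 446, 0]) cube([43, 43, 383]);
translate([262, 758, 0]) cube([43, 43, 383]);
translate([1473, 446, 0]) cube([43, 43, 383]);
translate([1473, 758, 0]) cube([43, 43, 383]);


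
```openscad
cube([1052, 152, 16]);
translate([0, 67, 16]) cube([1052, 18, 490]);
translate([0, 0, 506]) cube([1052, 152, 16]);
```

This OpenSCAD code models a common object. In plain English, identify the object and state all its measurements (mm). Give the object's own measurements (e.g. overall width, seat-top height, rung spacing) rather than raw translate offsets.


An I-beam lying along x, 1052 mm long. Overall section height 522 mm. Two flanges 152 mm wide (y) and 16 mm thick, one on the floor and one at the top; a web 18 mm thick runs between them, centred on the flange width.


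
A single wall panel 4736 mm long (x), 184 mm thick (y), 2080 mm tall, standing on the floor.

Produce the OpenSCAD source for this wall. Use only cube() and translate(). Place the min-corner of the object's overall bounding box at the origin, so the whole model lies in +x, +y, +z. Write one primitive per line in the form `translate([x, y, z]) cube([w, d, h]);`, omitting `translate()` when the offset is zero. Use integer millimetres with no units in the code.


cube([4736, 184, 2080]);


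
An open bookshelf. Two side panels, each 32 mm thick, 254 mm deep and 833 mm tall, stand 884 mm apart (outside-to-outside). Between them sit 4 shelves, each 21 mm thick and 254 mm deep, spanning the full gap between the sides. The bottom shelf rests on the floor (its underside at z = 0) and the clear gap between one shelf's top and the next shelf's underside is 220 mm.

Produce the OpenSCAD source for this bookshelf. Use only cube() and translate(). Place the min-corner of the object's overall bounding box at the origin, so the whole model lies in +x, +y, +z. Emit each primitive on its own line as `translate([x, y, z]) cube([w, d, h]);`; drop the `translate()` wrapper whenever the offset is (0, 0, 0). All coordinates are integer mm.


cube([32, 254, 833]);
translate([852, 0, 0]) cube([32, 254, 833]);
translate([32, 0, 0]) cube([820, 254, 21]);
translate([32, 0, 241]) cube([820, 254, 21]);
translate([32, 0, 482]) cube([820, 254, 21]);
translate([32, 0, 723]) cube([820, 254, 21]);


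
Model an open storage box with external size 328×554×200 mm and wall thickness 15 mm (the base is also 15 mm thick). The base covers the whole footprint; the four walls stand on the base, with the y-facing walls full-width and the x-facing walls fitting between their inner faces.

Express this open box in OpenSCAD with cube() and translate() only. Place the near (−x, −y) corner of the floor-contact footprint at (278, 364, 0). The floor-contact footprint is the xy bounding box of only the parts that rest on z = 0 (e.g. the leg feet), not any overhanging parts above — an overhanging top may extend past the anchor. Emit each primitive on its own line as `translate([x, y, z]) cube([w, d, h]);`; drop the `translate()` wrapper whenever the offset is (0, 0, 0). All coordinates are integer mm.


translate([278, 364, 0]) cube([328, 554, 15]);
translate([278, 364, 15]) cube([328, 15, 185]);
translate([278, 903, 15]) cube([328, 15, 185]);
translate([278, 379, 15]) cube([15, 524, 185]);
translate([591, 379, 15]) cube([15, 524, 185]);


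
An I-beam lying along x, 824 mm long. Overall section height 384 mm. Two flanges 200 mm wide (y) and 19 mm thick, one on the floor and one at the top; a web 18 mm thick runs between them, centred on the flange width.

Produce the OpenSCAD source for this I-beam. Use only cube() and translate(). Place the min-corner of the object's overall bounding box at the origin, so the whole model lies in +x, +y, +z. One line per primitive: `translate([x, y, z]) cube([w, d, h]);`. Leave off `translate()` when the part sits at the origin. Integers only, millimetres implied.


cube([824, 200, 19]);
translate([0, 91, 19]) cube([824, 18, 346]);
translate([0, 0, 365]) cube([824, 200, 19]);


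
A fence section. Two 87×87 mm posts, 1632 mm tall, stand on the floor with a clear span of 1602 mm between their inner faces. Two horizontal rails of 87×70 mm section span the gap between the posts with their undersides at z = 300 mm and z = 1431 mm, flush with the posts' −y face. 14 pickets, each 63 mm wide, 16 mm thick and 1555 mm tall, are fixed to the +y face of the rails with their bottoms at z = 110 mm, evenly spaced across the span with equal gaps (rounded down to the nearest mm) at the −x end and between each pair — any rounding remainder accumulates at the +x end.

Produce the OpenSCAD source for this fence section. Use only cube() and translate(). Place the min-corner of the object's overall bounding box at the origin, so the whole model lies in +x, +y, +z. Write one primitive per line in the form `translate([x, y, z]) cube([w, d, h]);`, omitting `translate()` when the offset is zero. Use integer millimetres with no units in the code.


cube([87, 87, 1632]);
translate([1689, 0, 0]) cube([87, 87, 1632]);
translate([87, 0, 300]) cube([1602, 87, 70]);
translate([87, 0, 1431]) cube([1602, 87, 70]);
translate([135, 87, 110]) cube([63, 16, 1555]);
translate([246, 87, 110]) cube([63, 16, 1555]);
translate([357, 87, 110]) cube([63, 16, 1555]);
translate([468, 87, 110]) cube([63, 16, 1555]);
translate([579, 87, 110]) cube([63, 16, 1555]);
translate([690, 87, 110]) cube([63, 16, 1555]);
translate([801, 87, 110]) cube([63, 16, 1555]);
translate([912, 87, 110]) cube([63, 16, 1555]);
translate([1023, 87, 110]) cube([63, 16, 1555]);
translate([1134, 87, 110]) cube([63, 16, 1555]);
translate([1245, 87, 110]) cube([63, 16, 1555]);
translate([1356, 87, 110]) cube([63, 16, 1555]);
translate([1467, 87, 110]) cube([63, 16, 1555]);
translate([1578, 87, 110]) cube([63, 16, 1555]);


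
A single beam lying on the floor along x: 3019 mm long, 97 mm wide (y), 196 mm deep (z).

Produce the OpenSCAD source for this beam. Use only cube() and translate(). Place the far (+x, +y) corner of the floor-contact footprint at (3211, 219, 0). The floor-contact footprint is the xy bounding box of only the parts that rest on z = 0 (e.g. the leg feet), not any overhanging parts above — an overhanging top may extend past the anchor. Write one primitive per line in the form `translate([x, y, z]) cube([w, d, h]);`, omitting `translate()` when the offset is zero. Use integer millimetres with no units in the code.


translate([192, 122, 0]) cube([3019, 97, 196]);


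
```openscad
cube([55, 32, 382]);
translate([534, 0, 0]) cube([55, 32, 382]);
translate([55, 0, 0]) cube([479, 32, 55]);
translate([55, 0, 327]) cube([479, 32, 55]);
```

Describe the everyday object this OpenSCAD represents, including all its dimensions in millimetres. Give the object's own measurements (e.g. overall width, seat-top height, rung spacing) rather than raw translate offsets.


A rectangular picture frame lying in the x–z plane (depth along y). The opening is 479 mm wide (x) by 272 mm tall (z), surrounded by a border 55 mm wide on all four sides. The frame is 32 mm deep and is made of two full-height vertical stiles with two horizontal rails fitted between them.


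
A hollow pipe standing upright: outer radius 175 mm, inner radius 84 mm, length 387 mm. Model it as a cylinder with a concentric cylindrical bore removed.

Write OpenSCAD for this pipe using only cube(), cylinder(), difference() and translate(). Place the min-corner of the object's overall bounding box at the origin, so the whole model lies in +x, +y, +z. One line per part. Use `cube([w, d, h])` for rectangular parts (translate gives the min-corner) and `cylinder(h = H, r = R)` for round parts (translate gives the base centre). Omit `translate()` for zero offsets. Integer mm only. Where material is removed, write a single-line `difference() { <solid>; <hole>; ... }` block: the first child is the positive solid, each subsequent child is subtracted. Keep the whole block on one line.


difference() { translate([175, 175, 0]) cylinder(h = 387, r = 175); translate([175, 175, 0]) cylinder(h = 387, r = 84); }


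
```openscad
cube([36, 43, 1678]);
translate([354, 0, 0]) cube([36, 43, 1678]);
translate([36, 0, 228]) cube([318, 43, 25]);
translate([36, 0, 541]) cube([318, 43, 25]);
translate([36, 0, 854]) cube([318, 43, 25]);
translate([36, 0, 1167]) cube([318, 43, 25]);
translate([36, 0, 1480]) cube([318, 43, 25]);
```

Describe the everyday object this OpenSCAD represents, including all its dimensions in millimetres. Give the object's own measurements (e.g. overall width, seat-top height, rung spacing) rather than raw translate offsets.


A straight ladder. Two 36×43 mm vertical rails, 1678 mm tall, stand 390 mm apart (outside-to-outside) with their front faces coplanar on the −y side. 5 rungs, each 43 mm deep and 25 mm tall, span between the inner faces of the rails, front faces flush with the rails. The lowest rung's underside is at z = 228 mm and rungs are spaced 313 mm apart (underside to underside).


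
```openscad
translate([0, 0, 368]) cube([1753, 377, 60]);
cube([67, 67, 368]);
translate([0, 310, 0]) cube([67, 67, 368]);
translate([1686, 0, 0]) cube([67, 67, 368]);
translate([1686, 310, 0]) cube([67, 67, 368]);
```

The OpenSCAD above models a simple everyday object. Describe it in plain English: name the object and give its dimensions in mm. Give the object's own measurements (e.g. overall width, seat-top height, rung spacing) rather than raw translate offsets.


A long wooden bench with a 1753 mm (x) × 377 mm (y) seat, 60 mm thick, its top surface 428 mm above the floor. Four 67 mm square legs at the seat corners, flush with the edges, run from z = 0 to the seat underside.


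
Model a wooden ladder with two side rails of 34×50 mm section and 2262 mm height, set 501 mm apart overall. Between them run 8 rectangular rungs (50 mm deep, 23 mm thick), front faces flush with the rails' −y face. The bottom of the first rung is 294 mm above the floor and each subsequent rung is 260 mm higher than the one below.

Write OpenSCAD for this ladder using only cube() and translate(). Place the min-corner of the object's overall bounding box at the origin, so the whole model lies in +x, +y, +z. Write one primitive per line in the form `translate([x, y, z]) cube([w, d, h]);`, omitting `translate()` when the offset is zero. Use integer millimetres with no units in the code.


cube([34, 50, 2262]);
translate([467, 0, 0]) cube([34, 50, 2262]);
translate([34, 0, 294]) cube([433, 50, 23]);
translate([34, 0, 554]) cube([433, 50, 23]);
translate([34, 0, 814]) cube([433, 50, 23]);
translate([34, 0, 1074]) cube([433, 50, 23]);
translate([34, 0, 1334]) cube([433, 50, 23]);
translate([34, 0, 1594]) cube([433, 50, 23]);
translate([34, 0, 1854]) cube([433, 50, 23]);
translate([34, 0, 2114]) cube([433, 50, 23]);


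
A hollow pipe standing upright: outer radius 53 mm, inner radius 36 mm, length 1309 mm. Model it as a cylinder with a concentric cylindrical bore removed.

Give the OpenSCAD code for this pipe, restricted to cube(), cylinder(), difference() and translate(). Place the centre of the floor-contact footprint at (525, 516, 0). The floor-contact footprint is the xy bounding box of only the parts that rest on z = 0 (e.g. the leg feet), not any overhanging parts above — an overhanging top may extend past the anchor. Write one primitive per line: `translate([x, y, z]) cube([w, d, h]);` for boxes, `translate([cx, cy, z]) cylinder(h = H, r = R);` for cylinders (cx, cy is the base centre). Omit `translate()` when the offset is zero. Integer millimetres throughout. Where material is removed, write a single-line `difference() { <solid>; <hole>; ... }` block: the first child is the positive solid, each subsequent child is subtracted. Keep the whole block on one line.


difference() { translate([525, 516, 0]) cylinder(h = 1309, r = 53); translate([525, 516, 0]) cylinder(h = 1309, r = 36); }


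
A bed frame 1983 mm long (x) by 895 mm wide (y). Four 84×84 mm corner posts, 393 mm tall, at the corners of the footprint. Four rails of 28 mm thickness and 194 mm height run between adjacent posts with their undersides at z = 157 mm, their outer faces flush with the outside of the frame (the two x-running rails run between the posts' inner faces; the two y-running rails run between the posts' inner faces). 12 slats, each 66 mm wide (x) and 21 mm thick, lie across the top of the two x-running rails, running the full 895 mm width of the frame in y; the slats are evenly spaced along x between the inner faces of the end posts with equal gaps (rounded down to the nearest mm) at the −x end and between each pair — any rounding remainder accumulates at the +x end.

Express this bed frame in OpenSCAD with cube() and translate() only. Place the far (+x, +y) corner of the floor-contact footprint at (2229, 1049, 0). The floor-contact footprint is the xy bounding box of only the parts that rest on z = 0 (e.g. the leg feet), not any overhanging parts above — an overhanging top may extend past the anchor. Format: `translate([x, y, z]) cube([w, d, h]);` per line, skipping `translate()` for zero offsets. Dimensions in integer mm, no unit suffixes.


translate([246, 154, 0]) cube([84, 84, 393]);
translate([246, 965, 0]) cube([84, 84, 393]);
translate([2145, 154, 0]) cube([84, 84, 393]);
translate([2145, 965, 0]) cube([84, 84, 393]);
translate([330, 154, 157]) cube([1815, 28, 194]);
translate([330, 1021, 157]) cube([1815, 28, 194]);
translate([246, 238, 157]) cube([28, 727, 194]);
translate([2201, 238, 157]) cube([28, 727, 194]);
translate([408, 154, 351]) cube([66, 895, 21]);
translate([552, 154, 351]) cube([66, 895, 21]);
translate([696, 154, 351]) cube([66, 895, 21]);
translate([840, 154, 351]) cube([66, 895, 21]);
translate([984, 154, 351]) cube([66, 895, 21]);
translate([1128, 154, 351]) cube([66, 895, 21]);
translate([1272, 154, 351]) cube([66, 895, 21]);
translate([1416, 154, 351]) cube([66, 895, 21]);
translate([1560, 154, 351]) cube([66, 895, 21]);
translate([1704, 154, 351]) cube([66, 895, 21]);
translate([1848, 154, 351]) cube([66, 895, 21]);
translate([1992, 154, 351]) cube([66, 895, 21]);


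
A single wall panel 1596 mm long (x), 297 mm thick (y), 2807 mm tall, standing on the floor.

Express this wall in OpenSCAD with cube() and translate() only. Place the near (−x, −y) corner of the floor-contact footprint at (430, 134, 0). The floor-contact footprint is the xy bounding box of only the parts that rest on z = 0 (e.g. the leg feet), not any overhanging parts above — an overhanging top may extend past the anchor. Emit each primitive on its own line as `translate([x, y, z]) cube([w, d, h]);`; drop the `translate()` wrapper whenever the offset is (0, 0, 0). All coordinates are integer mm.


translate([430, 134, 0]) cube([1596, 297, 2807]);


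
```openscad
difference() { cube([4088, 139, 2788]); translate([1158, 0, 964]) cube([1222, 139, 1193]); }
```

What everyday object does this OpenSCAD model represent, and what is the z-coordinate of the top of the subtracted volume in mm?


A wall with a window opening. The window head height is 2157 mm.

A wall with a rectangular opening subtracted — a window. Sill at z = 964, opening 1193 mm tall, so the head is at 964 + 1193 = 2157 mm.


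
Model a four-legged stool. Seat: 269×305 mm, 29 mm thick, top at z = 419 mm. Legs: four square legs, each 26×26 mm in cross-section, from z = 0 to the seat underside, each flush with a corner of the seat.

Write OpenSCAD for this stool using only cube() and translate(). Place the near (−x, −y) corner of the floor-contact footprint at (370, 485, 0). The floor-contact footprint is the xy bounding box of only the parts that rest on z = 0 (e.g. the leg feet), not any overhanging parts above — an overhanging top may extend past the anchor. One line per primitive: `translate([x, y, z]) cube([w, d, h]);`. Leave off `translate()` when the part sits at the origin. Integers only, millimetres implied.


translate([370, 485, 390]) cube([269, 305, 29]);
translate([370, 485, 0]) cube([26, 26, 390]);
translate([613, 485, 0]) cube([26, 26, 390]);
translate([370, 764, 0]) cube([26, 26, 390]);
translate([613, 764, 0]) cube([26, 26, 390]);


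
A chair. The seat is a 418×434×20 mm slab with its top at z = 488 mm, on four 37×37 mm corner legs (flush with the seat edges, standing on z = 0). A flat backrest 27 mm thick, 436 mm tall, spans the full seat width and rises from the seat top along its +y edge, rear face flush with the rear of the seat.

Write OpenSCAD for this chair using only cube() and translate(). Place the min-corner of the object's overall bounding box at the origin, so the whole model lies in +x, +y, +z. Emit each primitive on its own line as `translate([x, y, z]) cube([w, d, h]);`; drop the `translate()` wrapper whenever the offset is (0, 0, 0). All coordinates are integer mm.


translate([0, 0, 468]) cube([418, 434, 20]);
cube([37, 37, 468]);
translate([381, 0, 0]) cube([37, 37, 468]);
translate([0, 397, 0]) cube([37, 37, 468]);
translate([381, 397, 0]) cube([37, 37, 468]);
translate([0, 407, 488]) cube([418, 27, 436]);


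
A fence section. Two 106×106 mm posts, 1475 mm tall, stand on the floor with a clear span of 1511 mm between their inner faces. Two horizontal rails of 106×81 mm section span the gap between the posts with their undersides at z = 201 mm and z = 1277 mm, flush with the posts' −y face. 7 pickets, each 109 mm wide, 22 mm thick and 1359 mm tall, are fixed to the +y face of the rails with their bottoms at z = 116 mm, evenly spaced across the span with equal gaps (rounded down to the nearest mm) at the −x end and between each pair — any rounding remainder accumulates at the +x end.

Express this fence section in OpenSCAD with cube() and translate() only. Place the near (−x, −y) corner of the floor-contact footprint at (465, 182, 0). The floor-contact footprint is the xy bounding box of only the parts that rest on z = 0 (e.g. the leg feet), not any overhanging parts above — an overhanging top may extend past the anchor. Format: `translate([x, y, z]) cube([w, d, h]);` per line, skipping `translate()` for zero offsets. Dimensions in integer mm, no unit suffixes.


translate([465, 182, 0]) cube([106, 106, 1475]);
translate([2082, 182, 0]) cube([106, 106, 1475]);
translate([571, 182, 201]) cube([1511, 106, 81]);
translate([571, 182, 1277]) cube([1511, 106, 81]);
translate([664, 288, 116]) cube([109, 22, 1359]);
translate([866, 288, 116]) cube([109, 22, 1359]);
translate([1068, 288, 116]) cube([109, 22, 1359]);
translate([1270, 288, 116]) cube([109, 22, 1359]);
translate([1472, 288, 116]) cube([109, 22, 1359]);
translate([1674, 288, 116]) cube([109, 22, 1359]);
translate([1876, 288, 116]) cube([109, 22, 1359]);


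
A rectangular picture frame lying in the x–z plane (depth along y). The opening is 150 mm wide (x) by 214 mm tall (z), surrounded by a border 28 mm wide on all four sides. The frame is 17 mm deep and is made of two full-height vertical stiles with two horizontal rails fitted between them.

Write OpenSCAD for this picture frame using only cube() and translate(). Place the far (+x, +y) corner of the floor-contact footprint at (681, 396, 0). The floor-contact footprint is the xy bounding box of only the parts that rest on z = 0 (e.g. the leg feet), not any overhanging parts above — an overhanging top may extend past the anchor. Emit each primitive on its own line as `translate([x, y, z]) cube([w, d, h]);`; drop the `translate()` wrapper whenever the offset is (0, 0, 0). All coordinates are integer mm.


translate([475, 379, 0]) cube([28, 17, 270]);
translate([653, 379, 0]) cube([28, 17, 270]);
translate([503, 379, 0]) cube([150, 17, 28]);
translate([503, 379, 242]) cube([150, 17, 28]);


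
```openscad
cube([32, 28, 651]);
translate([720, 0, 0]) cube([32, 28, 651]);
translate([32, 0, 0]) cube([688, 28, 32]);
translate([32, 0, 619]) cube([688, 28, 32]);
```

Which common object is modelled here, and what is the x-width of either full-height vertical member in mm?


A picture frame. The border width is 32 mm.

Four thin pieces enclosing a rectangular opening — a picture frame. The two full-height stiles are 651 mm tall; the top rail sits at z = 619 and is 32 mm tall, so the border above the opening is 651 − 619 = 32 mm, matching the stile x-width.


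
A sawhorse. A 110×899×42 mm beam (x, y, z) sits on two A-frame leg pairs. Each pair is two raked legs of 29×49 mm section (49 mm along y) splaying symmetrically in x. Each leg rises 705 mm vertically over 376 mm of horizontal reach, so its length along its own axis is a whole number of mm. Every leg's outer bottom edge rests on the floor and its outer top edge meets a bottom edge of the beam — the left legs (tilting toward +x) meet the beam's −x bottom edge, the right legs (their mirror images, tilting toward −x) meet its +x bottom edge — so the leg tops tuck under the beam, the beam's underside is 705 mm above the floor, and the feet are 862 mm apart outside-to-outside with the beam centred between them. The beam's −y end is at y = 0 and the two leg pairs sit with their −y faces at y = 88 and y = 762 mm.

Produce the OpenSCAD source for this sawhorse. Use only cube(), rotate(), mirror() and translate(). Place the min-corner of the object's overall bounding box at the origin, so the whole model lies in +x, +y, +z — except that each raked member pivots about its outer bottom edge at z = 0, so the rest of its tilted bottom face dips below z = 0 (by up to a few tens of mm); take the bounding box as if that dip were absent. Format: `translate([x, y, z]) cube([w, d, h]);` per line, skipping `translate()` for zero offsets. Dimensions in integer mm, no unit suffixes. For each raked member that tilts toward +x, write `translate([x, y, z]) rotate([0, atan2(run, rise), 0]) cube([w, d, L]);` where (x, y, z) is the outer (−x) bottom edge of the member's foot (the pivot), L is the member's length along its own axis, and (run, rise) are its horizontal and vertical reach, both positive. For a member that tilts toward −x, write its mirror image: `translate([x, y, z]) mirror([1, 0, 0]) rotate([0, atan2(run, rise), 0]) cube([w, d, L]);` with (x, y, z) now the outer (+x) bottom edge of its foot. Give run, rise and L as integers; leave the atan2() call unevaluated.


// leg length = √(376² + 705²) = 799
// right-leg outer foot x = 2·376 + 110 = 862
// beam min-corner = (376, 0, 705)
translate([376, 0, 705]) cube([110, 899, 42]);
translate([0, 88, 0]) rotate([0, atan2(376, 705), 0]) cube([29, 49, 799]);
translate([862, 88, 0]) mirror([1, 0, 0]) rotate([0, atan2(376, 705), 0]) cube([29, 49, 799]);
translate([0, 762, 0]) rotate([0, atan2(376, 705), 0]) cube([29, 49, 799]);
translate([862, 762, 0]) mirror([1, 0, 0]) rotate([0, atan2(376, 705), 0]) cube([29, 49, 799]);


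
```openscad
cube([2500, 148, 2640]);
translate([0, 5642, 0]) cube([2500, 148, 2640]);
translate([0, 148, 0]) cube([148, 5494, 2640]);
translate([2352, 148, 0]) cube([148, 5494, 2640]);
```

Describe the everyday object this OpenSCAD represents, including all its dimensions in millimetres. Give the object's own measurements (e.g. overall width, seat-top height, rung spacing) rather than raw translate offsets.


The wall frame of a small rectangular building: four walls, each 2640 mm tall and 148 mm thick, enclosing a footprint 2500 mm (x) by 5790 mm (y) outside-to-outside, with no floor or roof. The front and back walls (the −y and +y sides) span the full width; the two side walls fit between them.


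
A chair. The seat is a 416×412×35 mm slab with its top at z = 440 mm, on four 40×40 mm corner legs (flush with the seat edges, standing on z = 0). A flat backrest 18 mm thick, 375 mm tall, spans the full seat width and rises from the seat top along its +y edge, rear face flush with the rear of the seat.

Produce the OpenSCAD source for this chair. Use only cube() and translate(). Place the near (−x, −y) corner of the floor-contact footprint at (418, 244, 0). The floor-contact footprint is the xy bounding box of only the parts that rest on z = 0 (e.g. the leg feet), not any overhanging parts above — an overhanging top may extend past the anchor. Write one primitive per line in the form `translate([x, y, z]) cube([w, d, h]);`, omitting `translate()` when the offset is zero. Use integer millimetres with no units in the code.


translate([418, 244, 405]) cube([416, 412, 35]);
translate([418, 244, 0]) cube([40, 40, 405]);
translate([794, 244, 0]) cube([40, 40, 405]);
translate([418, 616, 0]) cube([40, 40, 405]);
translate([794, 616, 0]) cube([40, 40, 405]);
translate([418, 638, 440]) cube([416, 18, 375]);


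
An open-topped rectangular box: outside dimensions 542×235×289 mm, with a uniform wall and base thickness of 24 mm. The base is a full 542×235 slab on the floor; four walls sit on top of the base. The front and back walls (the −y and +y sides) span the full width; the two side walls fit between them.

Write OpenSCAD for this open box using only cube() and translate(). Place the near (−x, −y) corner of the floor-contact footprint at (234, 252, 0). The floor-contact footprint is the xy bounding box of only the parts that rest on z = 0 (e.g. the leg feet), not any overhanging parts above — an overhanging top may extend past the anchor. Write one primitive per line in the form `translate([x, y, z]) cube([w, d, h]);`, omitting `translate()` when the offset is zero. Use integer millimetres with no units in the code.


translate([234, 252, 0]) cube([542, 235, 24]);
translate([234, 252, 24]) cube([542, 24, 265]);
translate([234, 463, 24]) cube([542, 24, 265]);
translate([234, 276, 24]) cube([24, 187, 265]);
translate([752, 276, 24]) cube([24, 187, 265]);


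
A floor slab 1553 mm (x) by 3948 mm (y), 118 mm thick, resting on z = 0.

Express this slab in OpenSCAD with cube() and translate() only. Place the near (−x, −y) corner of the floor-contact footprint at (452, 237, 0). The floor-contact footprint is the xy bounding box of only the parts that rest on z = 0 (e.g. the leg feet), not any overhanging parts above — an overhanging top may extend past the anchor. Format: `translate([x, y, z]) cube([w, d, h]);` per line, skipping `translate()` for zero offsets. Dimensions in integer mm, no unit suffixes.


translate([452, 237, 0]) cube([1553, 3948, 118]);


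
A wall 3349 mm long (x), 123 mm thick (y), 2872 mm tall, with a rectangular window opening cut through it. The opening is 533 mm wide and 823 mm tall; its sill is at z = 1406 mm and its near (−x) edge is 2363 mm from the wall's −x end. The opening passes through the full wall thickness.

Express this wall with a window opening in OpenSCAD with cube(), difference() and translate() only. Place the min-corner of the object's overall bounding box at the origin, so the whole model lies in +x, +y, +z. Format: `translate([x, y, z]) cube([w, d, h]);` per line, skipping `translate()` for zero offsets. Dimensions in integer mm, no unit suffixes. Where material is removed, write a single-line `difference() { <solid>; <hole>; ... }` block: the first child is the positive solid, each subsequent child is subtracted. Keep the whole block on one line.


difference() { cube([3349, 123, 2872]); translate([2363, 0, 1406]) cube([533, 123, 823]); }


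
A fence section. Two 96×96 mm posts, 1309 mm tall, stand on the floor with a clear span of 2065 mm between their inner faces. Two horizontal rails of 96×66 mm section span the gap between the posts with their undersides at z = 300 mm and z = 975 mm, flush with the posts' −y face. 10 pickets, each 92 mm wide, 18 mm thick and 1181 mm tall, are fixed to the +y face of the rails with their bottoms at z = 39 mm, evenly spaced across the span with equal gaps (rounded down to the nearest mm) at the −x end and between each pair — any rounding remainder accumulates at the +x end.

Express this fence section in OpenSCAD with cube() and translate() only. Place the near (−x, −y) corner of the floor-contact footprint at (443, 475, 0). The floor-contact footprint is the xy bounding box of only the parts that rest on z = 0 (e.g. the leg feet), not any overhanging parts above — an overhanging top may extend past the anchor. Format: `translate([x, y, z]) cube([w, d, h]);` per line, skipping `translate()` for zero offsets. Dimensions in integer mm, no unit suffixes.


translate([443, 475, 0]) cube([96, 96, 1309]);
translate([2604, 475, 0]) cube([96, 96, 1309]);
translate([539, 475, 300]) cube([2065, 96, 66]);
translate([539, 475, 975]) cube([2065, 96, 66]);
translate([643, 571, 39]) cube([92, 18, 1181]);
translate([839, 571, 39]) cube([92, 18, 1181]);
translate([1035, 571, 39]) cube([92, 18, 1181]);
translate([1231, 571, 39]) cube([92, 18, 1181]);
translate([1427, 571, 39]) cube([92, 18, 1181]);
translate([1623, 571, 39]) cube([92, 18, 1181]);
translate([1819, 571, 39]) cube([92, 18, 1181]);
translate([2015, 571, 39]) cube([92, 18, 1181]);
translate([2211, 571, 39]) cube([92, 18, 1181]);
translate([2407, 571, 39]) cube([92, 18, 1181]);


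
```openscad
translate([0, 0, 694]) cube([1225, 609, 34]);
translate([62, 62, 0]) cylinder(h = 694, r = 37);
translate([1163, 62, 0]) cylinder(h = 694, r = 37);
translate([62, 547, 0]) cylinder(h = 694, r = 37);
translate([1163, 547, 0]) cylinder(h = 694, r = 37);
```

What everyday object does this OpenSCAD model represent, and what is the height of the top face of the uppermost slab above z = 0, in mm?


A table. The table height is 728 mm.

A 1225×609×34 slab sits at z = 694 on four Ø74 mm round legs — a table. The top surface is at 694 + 34 = 728 mm.


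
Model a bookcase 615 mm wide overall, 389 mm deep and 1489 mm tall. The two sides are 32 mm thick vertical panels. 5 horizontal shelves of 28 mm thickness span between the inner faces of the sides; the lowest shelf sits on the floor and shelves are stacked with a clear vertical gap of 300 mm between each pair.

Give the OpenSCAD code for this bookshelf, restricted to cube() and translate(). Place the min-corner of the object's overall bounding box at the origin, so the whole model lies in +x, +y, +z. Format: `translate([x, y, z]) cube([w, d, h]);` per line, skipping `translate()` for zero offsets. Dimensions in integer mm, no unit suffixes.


cube([32, 389, 1489]);
translate([583, 0, 0]) cube([32, 389, 1489]);
translate([32, 0, 0]) cube([551, 389, 28]);
translate([32, 0, 328]) cube([551, 389, 28]);
translate([32, 0, 656]) cube([551, 389, 28]);
translate([32, 0, 984]) cube([551, 389, 28]);
translate([32, 0, 1312]) cube([551, 389, 28]);


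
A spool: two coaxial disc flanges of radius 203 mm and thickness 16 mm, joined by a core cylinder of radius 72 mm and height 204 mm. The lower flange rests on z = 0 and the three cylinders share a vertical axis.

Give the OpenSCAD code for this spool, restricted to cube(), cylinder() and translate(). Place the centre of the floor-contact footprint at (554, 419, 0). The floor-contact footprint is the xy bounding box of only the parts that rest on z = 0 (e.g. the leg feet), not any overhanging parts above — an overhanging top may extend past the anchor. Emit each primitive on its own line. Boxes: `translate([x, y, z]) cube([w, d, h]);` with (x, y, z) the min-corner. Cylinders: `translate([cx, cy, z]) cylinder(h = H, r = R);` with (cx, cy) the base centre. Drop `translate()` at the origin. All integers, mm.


translate([554, 419, 0]) cylinder(h = 16, r = 203);
translate([554, 419, 16]) cylinder(h = 204, r = 72);
translate([554, 419, 220]) cylinder(h = 16, r = 203);


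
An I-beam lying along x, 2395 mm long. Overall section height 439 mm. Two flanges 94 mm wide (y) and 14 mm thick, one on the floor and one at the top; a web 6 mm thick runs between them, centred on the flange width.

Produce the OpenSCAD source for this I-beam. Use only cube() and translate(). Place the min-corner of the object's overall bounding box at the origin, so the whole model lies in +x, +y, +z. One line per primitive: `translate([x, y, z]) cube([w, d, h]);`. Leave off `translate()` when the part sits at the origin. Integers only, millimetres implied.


cube([2395, 94, 14]);
translate([0, 44, 14]) cube([2395, 6, 411]);
translate([0, 0, 425]) cube([2395, 94, 14]);
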